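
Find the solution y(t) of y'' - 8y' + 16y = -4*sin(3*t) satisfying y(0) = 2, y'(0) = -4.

Characteristic equation r² - 8r + 16 = 0 has discriminant (-8)² - 4·(16) = 0, so r = 4 is a repeated root.
Hence y_h = (C1 + C2*t)*exp(4*t).
Try y_p = A*cos(3*t) + B*sin(3*t). Substituting and equating the coefficients of cos(3t) and sin(3t) gives A = -96/625, B = -28/625, so y_p = -96*cos(3*t)/625 - 28*sin(3*t)/625.
General solution: y = -96*cos(3*t)/625 - 28*sin(3*t)/625 + C1*exp(4*t) + C2*t*exp(4*t).
Apply the initial conditions: y(0) = -96/625 + C1 = 2 and y'(0) = -84/625 + C2 + 4*C1 = -4. Solving gives C1 = 1346/625, C2 = -312/25.

y = -96*cos(3*t)/625 - 28*sin(3*t)/625 + 1346*exp(4*t)/625 - 312*t*exp(4*t)/25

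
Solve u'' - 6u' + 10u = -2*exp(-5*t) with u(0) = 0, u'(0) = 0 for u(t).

u = -2*exp(-5*t)/65 - 16*exp(3*t)*sin(t)/65 + 2*cos(t)*exp(3*t)/65

Characteristic equation r² - 6r + 10 = 0 has discriminant (-6)² - 4·(10) = -4 < 0, so r = 3 ± i.
Hence u_h = C1*cos(t)*exp(3*t) + C2*exp(3*t)*sin(t).
Try u_p = A*exp(-5*t). Substituting into the equation and dividing by exp(-5*t) gives A = -2/65, so u_p = -2*exp(-5*t)/65.
General solution: u = -2*exp(-5*t)/65 + C1*cos(t)*exp(3*t) + C2*exp(3*t)*sin(t).
Apply the initial conditions: u(0) = -2/65 + C1 = 0 and u'(0) = 2/13 + C2 + 3*C1 = 0. Solving gives C1 = 2/65, C2 = -16/65.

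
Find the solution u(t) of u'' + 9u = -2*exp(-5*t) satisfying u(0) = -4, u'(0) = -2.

u = -67*cos(3*t)/17 - 13*sin(3*t)/17 - exp(-5*t)/17

Characteristic equation r² + 9 = 0 has discriminant (0)² - 4·(9) = -36 < 0, so r = ± 3i.
Hence u_h = C1*cos(3*t) + C2*sin(3*t).
Try u_p = A*exp(-5*t). Substituting into the equation and dividing by exp(-5*t) gives A = -1/17, so u_p = -exp(-5*t)/17.
General solution: u = -exp(-5*t)/17 + C1*cos(3*t) + C2*sin(3*t).
Apply the initial conditions: u(0) = -1/17 + C1 = -4 and u'(0) = 5/17 + 3*C2 = -2. Solving gives C1 = -67/17, C2 = -13/17.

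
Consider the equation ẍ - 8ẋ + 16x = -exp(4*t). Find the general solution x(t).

x = C1*exp(4*t) - t**2*exp(4*t)/2 + C2*t*exp(4*t)

Characteristic equation r² - 8r + 16 = 0 has discriminant (-8)² - 4·(16) = 0, so r = 4 is a repeated root.
Hence x_h = (C1 + C2*t)*exp(4*t).
Since exp(4*t) solves the homogeneous equation (r = 4 is a root of multiplicity 2), multiply the trial by t^2. Try x_p = A*t^2*exp(4*t). Substituting into the equation and dividing by exp(4*t) gives A = -1/2, so x_p = -t^2*exp(4*t)/2.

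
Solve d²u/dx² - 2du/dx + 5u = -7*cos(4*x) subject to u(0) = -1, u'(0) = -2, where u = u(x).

Characteristic equation r² - 2r + 5 = 0 has discriminant (-2)² - 4·(5) = -16 < 0, so r = 1 ± 2i.
Hence u_h = C1*cos(2*x)*exp(x) + C2*exp(x)*sin(2*x).
Try u_p = A*cos(4*x) + B*sin(4*x). Substituting and equating the coefficients of cos(4x) and sin(4x) gives A = 77/185, B = 56/185, so u_p = 56*sin(4*x)/185 + 77*cos(4*x)/185.
General solution: u = 56*sin(4*x)/185 + 77*cos(4*x)/185 + C1*cos(2*x)*exp(x) + C2*exp(x)*sin(2*x).
Apply the initial conditions: u(0) = 77/185 + C1 = -1 and u'(0) = 224/185 + C1 + 2*C2 = -2. Solving gives C1 = -262/185, C2 = -166/185.

u = 56*sin(4*x)/185 + 77*cos(4*x)/185 - 262*cos(2*x)*exp(x)/185 - 166*exp(x)*sin(2*x)/185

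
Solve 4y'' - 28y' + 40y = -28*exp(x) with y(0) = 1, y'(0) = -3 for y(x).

Divide through by 4: y'' - 7y' + 10y = -7*exp(x).
Characteristic equation r² - 7r + 10 = 0 factors as (r - 5)(r - 2) = 0, so r = 5, 2.
Hence y_h = C1*exp(5*x) + C2*exp(2*x).
Try y_p = A*exp(x). Substituting into the equation and dividing by exp(x) gives A = -7/4, so y_p = -7*exp(x)/4.
General solution: y = -7*exp(x)/4 + C1*exp(5*x) + C2*exp(2*x).
Apply the initial conditions: y(0) = -7/4 + C1 + C2 = 1 and y'(0) = -7/4 + 2*C2 + 5*C1 = -3. Solving gives C1 = -9/4, C2 = 5.

y = 5*exp(2*x) - 9*exp(5*x)/4 - 7*exp(x)/4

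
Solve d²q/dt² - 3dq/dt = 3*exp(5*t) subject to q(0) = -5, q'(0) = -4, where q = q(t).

q = -52/15 - 11*exp(3*t)/6 + 3*exp(5*t)/10

Characteristic equation r² - 3r = 0 factors as (r - 3)r = 0, so r = 3, 0.
Hence q_h = C1*exp(3*t) + C2.
Try q_p = A*exp(5*t). Substituting into the equation and dividing by exp(5*t) gives A = 3/10, so q_p = 3*exp(5*t)/10.
General solution: q = C2 + 3*exp(5*t)/10 + C1*exp(3*t).
Apply the initial conditions: q(0) = 3/10 + C1 + C2 = -5 and q'(0) = 3/2 + 3*C1 = -4. Solving gives C1 = -11/6, C2 = -52/15.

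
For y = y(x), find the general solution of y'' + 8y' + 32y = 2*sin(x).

Characteristic equation r² + 8r + 32 = 0 has discriminant (8)² - 4·(32) = -64 < 0, so r = -4 ± 4i.
Hence y_h = C1*cos(4*x)*exp(-4*x) + C2*exp(-4*x)*sin(4*x).
Try y_p = A*cos(x) + B*sin(x). Substituting and equating the coefficients of cos(x) and sin(x) gives A = -16/1025, B = 62/1025, so y_p = -16*cos(x)/1025 + 62*sin(x)/1025.

y = -16*cos(x)/1025 + 62*sin(x)/1025 + C1*cos(4*x)*exp(-4*x) + C2*exp(-4*x)*sin(4*x)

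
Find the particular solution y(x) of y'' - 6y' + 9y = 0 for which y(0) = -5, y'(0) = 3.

Characteristic equation r² - 6r + 9 = 0 has discriminant (-6)² - 4·(9) = 0, so r = 3 is a repeated root.
Hence y_h = (C1 + C2*x)*exp(3*x).
Apply the initial conditions: y(0) = C1 = -5 and y'(0) = C2 + 3*C1 = 3. Solving gives C1 = -5, C2 = 18.

y = -5*exp(3*x) + 18*x*exp(3*x)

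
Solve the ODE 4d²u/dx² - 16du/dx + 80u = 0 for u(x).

Divide through by 4: u'' - 4u' + 20u = 0.
Characteristic equation r² - 4r + 20 = 0 has discriminant (-4)² - 4·(20) = -64 < 0, so r = 2 ± 4i.
Hence u_h = C1*cos(4*x)*exp(2*x) + C2*exp(2*x)*sin(4*x).

u = C1*cos(4*x)*exp(2*x) + C2*exp(2*x)*sin(4*x)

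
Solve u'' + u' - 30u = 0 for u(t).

u = C1*exp(5*t) + C2*exp(-6*t)

Characteristic equation r² + r - 30 = 0 factors as (r - 5)(r + 6) = 0, so r = 5, -6.
Hence u_h = C1*exp(5*t) + C2*exp(-6*t).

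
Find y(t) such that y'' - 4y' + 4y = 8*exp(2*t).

y = C1*exp(2*t) + 4*t**2*exp(2*t) + C2*t*exp(2*t)

Characteristic equation r² - 4r + 4 = 0 has discriminant (-4)² - 4·(4) = 0, so r = 2 is a repeated root.
Hence y_h = (C1 + C2*t)*exp(2*t).
Since exp(2*t) solves the homogeneous equation (r = 2 is a root of multiplicity 2), multiply the trial by t^2. Try y_p = A*t^2*exp(2*t). Substituting into the equation and dividing by exp(2*t) gives A = 4, so y_p = 4*t^2*exp(2*t).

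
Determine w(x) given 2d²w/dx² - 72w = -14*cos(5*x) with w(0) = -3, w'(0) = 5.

w = -1445*exp(-6*x)/732 - 835*exp(6*x)/732 + 7*cos(5*x)/61

Divide through by 2: w'' - 36w = -7*cos(5*x).
Characteristic equation r² - 36 = 0 factors as (r - 6)(r + 6) = 0, so r = 6, -6.
Hence w_h = C1*exp(6*x) + C2*exp(-6*x).
Try w_p = A*cos(5*x) + B*sin(5*x). Substituting and equating the coefficients of cos(5x) and sin(5x) gives A = 7/61, B = 0, so w_p = 7*cos(5*x)/61.
General solution: w = 7*cos(5*x)/61 + C1*exp(6*x) + C2*exp(-6*x).
Apply the initial conditions: w(0) = 7/61 + C1 + C2 = -3 and w'(0) = -6*C2 + 6*C1 = 5. Solving gives C1 = -835/732, C2 = -1445/732.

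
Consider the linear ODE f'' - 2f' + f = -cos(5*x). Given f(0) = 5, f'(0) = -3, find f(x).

f = 5*sin(5*x)/338 + 6*cos(5*x)/169 + 839*exp(x)/169 - 209*x*exp(x)/26

Characteristic equation r² - 2r + 1 = 0 has discriminant (-2)² - 4·(1) = 0, so r = 1 is a repeated root.
Hence f_h = (C1 + C2*x)*exp(x).
Try f_p = A*cos(5*x) + B*sin(5*x). Substituting and equating the coefficients of cos(5x) and sin(5x) gives A = 6/169, B = 5/338, so f_p = 5*sin(5*x)/338 + 6*cos(5*x)/169.
General solution: f = 5*sin(5*x)/338 + 6*cos(5*x)/169 + C1*exp(x) + C2*x*exp(x).
Apply the initial conditions: f(0) = 6/169 + C1 = 5 and f'(0) = 25/338 + C1 + C2 = -3. Solving gives C1 = 839/169, C2 = -209/26.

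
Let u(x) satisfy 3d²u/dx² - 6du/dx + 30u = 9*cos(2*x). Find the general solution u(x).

Divide through by 3: u'' - 2u' + 10u = 3*cos(2*x).
Characteristic equation r² - 2r + 10 = 0 has discriminant (-2)² - 4·(10) = -36 < 0, so r = 1 ± 3i.
Hence u_h = C1*cos(3*x)*exp(x) + C2*exp(x)*sin(3*x).
Try u_p = A*cos(2*x) + B*sin(2*x). Substituting and equating the coefficients of cos(2x) and sin(2x) gives A = 9/26, B = -3/13, so u_p = -3*sin(2*x)/13 + 9*cos(2*x)/26.

u = -3*sin(2*x)/13 + 9*cos(2*x)/26 + C1*cos(3*x)*exp(x) + C2*exp(x)*sin(3*x)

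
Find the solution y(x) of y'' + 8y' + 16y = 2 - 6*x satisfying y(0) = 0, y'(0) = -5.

Characteristic equation r² + 8r + 16 = 0 has discriminant (8)² - 4·(16) = 0, so r = -4 is a repeated root.
Hence y_h = (C1 + C2*x)*exp(-4*x).
For the particular solution try y_p = A0 + A1*x. Substituting and matching coefficients of each power of x gives A0 = 5/16, A1 = -3/8, so y_p = 5/16 - 3*x/8.
General solution: y = 5/16 - 3*x/8 + C1*exp(-4*x) + C2*x*exp(-4*x).
Apply the initial conditions: y(0) = 5/16 + C1 = 0 and y'(0) = -3/8 + C2 - 4*C1 = -5. Solving gives C1 = -5/16, C2 = -47/8.

y = 5/16 - 5*exp(-4*x)/16 - 3*x/8 - 47*x*exp(-4*x)/8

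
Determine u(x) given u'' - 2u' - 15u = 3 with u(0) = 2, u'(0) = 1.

Characteristic equation r² - 2r - 15 = 0 factors as (r + 3)(r - 5) = 0, so r = -3, 5.
Hence u_h = C1*exp(-3*x) + C2*exp(5*x).
For the particular solution try u_p = A0. Substituting and matching coefficients of each power of x gives A0 = -1/5, so u_p = -1/5.
General solution: u = -1/5 + C1*exp(-3*x) + C2*exp(5*x).
Apply the initial conditions: u(0) = -1/5 + C1 + C2 = 2 and u'(0) = -3*C1 + 5*C2 = 1. Solving gives C1 = 5/4, C2 = 19/20.

u = -1/5 + 5*exp(-3*x)/4 + 19*exp(5*x)/20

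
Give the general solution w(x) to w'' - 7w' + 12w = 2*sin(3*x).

w = sin(3*x)/75 + 7*cos(3*x)/75 + C1*exp(3*x) + C2*exp(4*x)

Characteristic equation r² - 7r + 12 = 0 factors as (r - 3)(r - 4) = 0, so r = 3, 4.
Hence w_h = C1*exp(3*x) + C2*exp(4*x).
Try w_p = A*cos(3*x) + B*sin(3*x). Substituting and equating the coefficients of cos(3x) and sin(3x) gives A = 7/75, B = 1/75, so w_p = sin(3*x)/75 + 7*cos(3*x)/75.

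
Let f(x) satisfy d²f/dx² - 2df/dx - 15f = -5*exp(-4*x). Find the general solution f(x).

Characteristic equation r² - 2r - 15 = 0 factors as (r - 5)(r + 3) = 0, so r = 5, -3.
Hence f_h = C1*exp(5*x) + C2*exp(-3*x).
Try f_p = A*exp(-4*x). Substituting into the equation and dividing by exp(-4*x) gives A = -5/9, so f_p = -5*exp(-4*x)/9.

f = -5*exp(-4*x)/9 + C1*exp(5*x) + C2*exp(-3*x)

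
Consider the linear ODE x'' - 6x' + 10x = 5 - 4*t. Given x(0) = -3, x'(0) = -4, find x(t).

Characteristic equation r² - 6r + 10 = 0 has discriminant (-6)² - 4·(10) = -4 < 0, so r = 3 ± i.
Hence x_h = C1*cos(t)*exp(3*t) + C2*exp(3*t)*sin(t).
For the particular solution try x_p = A0 + A1*t. Substituting and matching coefficients of each power of t gives A0 = 13/50, A1 = -2/5, so x_p = 13/50 - 2*t/5.
General solution: x = 13/50 - 2*t/5 + C1*cos(t)*exp(3*t) + C2*exp(3*t)*sin(t).
Apply the initial conditions: x(0) = 13/50 + C1 = -3 and x'(0) = -2/5 + C2 + 3*C1 = -4. Solving gives C1 = -163/50, C2 = 309/50.

x = 13/50 - 2*t/5 - 163*cos(t)*exp(3*t)/50 + 309*exp(3*t)*sin(t)/50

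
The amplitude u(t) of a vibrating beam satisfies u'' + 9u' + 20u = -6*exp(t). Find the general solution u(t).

u = -exp(t)/5 + C1*exp(-5*t) + C2*exp(-4*t)

Characteristic equation r² + 9r + 20 = 0 factors as (r + 5)(r + 4) = 0, so r = -5, -4.
Hence u_h = C1*exp(-5*t) + C2*exp(-4*t).
Try u_p = A*exp(t). Substituting into the equation and dividing by exp(t) gives A = -1/5, so u_p = -exp(t)/5.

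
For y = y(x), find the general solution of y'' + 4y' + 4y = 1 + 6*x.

y = -5/4 + 3*x/2 + C1*exp(-2*x) + C2*x*exp(-2*x)

Characteristic equation r² + 4r + 4 = 0 has discriminant (4)² - 4·(4) = 0, so r = -2 is a repeated root.
Hence y_h = (C1 + C2*x)*exp(-2*x).
For the particular solution try y_p = A0 + A1*x. Substituting and matching coefficients of each power of x gives A0 = -5/4, A1 = 3/2, so y_p = -5/4 + 3*x/2.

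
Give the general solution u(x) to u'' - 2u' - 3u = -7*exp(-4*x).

Characteristic equation r² - 2r - 3 = 0 factors as (r + 1)(r - 3) = 0, so r = -1, 3.
Hence u_h = C1*exp(-x) + C2*exp(3*x).
Try u_p = A*exp(-4*x). Substituting into the equation and dividing by exp(-4*x) gives A = -1/3, so u_p = -exp(-4*x)/3.

u = -exp(-4*x)/3 + C1*exp(-x) + C2*exp(3*x)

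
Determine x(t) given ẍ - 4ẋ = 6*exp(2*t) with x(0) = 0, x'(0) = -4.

Characteristic equation r² - 4r = 0 factors as (r - 4)r = 0, so r = 4, 0.
Hence x_h = C1*exp(4*t) + C2.
Try x_p = A*exp(2*t). Substituting into the equation and dividing by exp(2*t) gives A = -3/2, so x_p = -3*exp(2*t)/2.
General solution: x = C2 - 3*exp(2*t)/2 + C1*exp(4*t).
Apply the initial conditions: x(0) = -3/2 + C1 + C2 = 0 and x'(0) = -3 + 4*C1 = -4. Solving gives C1 = -1/4, C2 = 7/4.

x = 7/4 - 3*exp(2*t)/2 - exp(4*t)/4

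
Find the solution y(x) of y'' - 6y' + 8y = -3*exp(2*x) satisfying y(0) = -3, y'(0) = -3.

y = -15*exp(2*x)/4 + 3*exp(4*x)/4 + 3*x*exp(2*x)/2

Characteristic equation r² - 6r + 8 = 0 factors as (r - 4)(r - 2) = 0, so r = 4, 2.
Hence y_h = C1*exp(4*x) + C2*exp(2*x).
Since exp(2*x) solves the homogeneous equation (r = 2 is a root of multiplicity 1), multiply the trial by x. Try y_p = A*x*exp(2*x). Substituting into the equation and dividing by exp(2*x) gives A = 3/2, so y_p = 3*x*exp(2*x)/2.
General solution: y = C1*exp(4*x) + C2*exp(2*x) + 3*x*exp(2*x)/2.
Apply the initial conditions: y(0) = C1 + C2 = -3 and y'(0) = 3/2 + 2*C2 + 4*C1 = -3. Solving gives C1 = 3/4, C2 = -15/4.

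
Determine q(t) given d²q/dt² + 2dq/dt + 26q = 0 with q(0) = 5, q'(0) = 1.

Characteristic equation r² + 2r + 26 = 0 has discriminant (2)² - 4·(26) = -100 < 0, so r = -1 ± 5i.
Hence q_h = C1*cos(5*t)*exp(-t) + C2*exp(-t)*sin(5*t).
Apply the initial conditions: q(0) = C1 = 5 and q'(0) = -C1 + 5*C2 = 1. Solving gives C1 = 5, C2 = 6/5.

q = 5*cos(5*t)*exp(-t) + 6*exp(-t)*sin(5*t)/5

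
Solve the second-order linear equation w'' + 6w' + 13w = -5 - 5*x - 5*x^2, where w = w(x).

Characteristic equation r² + 6r + 13 = 0 has discriminant (6)² - 4·(13) = -16 < 0, so r = -3 ± 2i.
Hence w_h = C1*cos(2*x)*exp(-3*x) + C2*exp(-3*x)*sin(2*x).
For the particular solution try w_p = A0 + A1*x + A2*x^2. Substituting and matching coefficients of each power of x gives A0 = -685/2197, A1 = -5/169, A2 = -5/13, so w_p = -685/2197 - 5*x^2/13 - 5*x/169.

w = -685/2197 - 5*x**2/13 - 5*x/169 + C1*cos(2*x)*exp(-3*x) + C2*exp(-3*x)*sin(2*x)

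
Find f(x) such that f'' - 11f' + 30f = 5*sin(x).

Characteristic equation r² - 11r + 30 = 0 factors as (r - 5)(r - 6) = 0, so r = 5, 6.
Hence f_h = C1*exp(5*x) + C2*exp(6*x).
Try f_p = A*cos(x) + B*sin(x). Substituting and equating the coefficients of cos(x) and sin(x) gives A = 55/962, B = 145/962, so f_p = 55*cos(x)/962 + 145*sin(x)/962.

f = 55*cos(x)/962 + 145*sin(x)/962 + C1*exp(5*x) + C2*exp(6*x)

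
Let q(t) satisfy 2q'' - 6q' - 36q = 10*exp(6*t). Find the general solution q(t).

Divide through by 2: q'' - 3q' - 18q = 5*exp(6*t).
Characteristic equation r² - 3r - 18 = 0 factors as (r + 3)(r - 6) = 0, so r = -3, 6.
Hence q_h = C1*exp(-3*t) + C2*exp(6*t).
Since exp(6*t) solves the homogeneous equation (r = 6 is a root of multiplicity 1), multiply the trial by t. Try q_p = A*t*exp(6*t). Substituting into the equation and dividing by exp(6*t) gives A = 5/9, so q_p = 5*t*exp(6*t)/9.

q = C1*exp(-3*t) + C2*exp(6*t) + 5*t*exp(6*t)/9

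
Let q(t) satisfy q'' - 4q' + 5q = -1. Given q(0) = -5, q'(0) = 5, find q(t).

Characteristic equation r² - 4r + 5 = 0 has discriminant (-4)² - 4·(5) = -4 < 0, so r = 2 ± i.
Hence q_h = C1*cos(t)*exp(2*t) + C2*exp(2*t)*sin(t).
For the particular solution try q_p = A0. Substituting and matching coefficients of each power of t gives A0 = -1/5, so q_p = -1/5.
General solution: q = -1/5 + C1*cos(t)*exp(2*t) + C2*exp(2*t)*sin(t).
Apply the initial conditions: q(0) = -1/5 + C1 = -5 and q'(0) = C2 + 2*C1 = 5. Solving gives C1 = -24/5, C2 = 73/5.

q = -1/5 - 24*cos(t)*exp(2*t)/5 + 73*exp(2*t)*sin(t)/5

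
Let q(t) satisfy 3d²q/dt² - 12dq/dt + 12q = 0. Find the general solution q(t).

Divide through by 3: q'' - 4q' + 4q = 0.
Characteristic equation r² - 4r + 4 = 0 has discriminant (-4)² - 4·(4) = 0, so r = 2 is a repeated root.
Hence q_h = (C1 + C2*t)*exp(2*t).

q = C1*exp(2*t) + C2*t*exp(2*t)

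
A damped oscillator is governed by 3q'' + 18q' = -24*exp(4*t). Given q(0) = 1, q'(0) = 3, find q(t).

q = 11/6 - 19*exp(-6*t)/30 - exp(4*t)/5

Divide through by 3: q'' + 6q' = -8*exp(4*t).
Characteristic equation r² + 6r = 0 factors as (r + 6)r = 0, so r = -6, 0.
Hence q_h = C1*exp(-6*t) + C2.
Try q_p = A*exp(4*t). Substituting into the equation and dividing by exp(4*t) gives A = -1/5, so q_p = -exp(4*t)/5.
General solution: q = C2 - exp(4*t)/5 + C1*exp(-6*t).
Apply the initial conditions: q(0) = -1/5 + C1 + C2 = 1 and q'(0) = -4/5 - 6*C1 = 3. Solving gives C1 = -19/30, C2 = 11/6.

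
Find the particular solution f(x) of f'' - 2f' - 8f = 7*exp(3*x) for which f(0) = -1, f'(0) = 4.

Characteristic equation r² - 2r - 8 = 0 factors as (r + 2)(r - 4) = 0, so r = -2, 4.
Hence f_h = C1*exp(-2*x) + C2*exp(4*x).
Try f_p = A*exp(3*x). Substituting into the equation and dividing by exp(3*x) gives A = -7/5, so f_p = -7*exp(3*x)/5.
General solution: f = -7*exp(3*x)/5 + C1*exp(-2*x) + C2*exp(4*x).
Apply the initial conditions: f(0) = -7/5 + C1 + C2 = -1 and f'(0) = -21/5 - 2*C1 + 4*C2 = 4. Solving gives C1 = -11/10, C2 = 3/2.

f = -11*exp(-2*x)/10 - 7*exp(3*x)/5 + 3*exp(4*x)/2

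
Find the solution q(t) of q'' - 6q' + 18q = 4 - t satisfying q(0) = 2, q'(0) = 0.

Characteristic equation r² - 6r + 18 = 0 has discriminant (-6)² - 4·(18) = -36 < 0, so r = 3 ± 3i.
Hence q_h = C1*cos(3*t)*exp(3*t) + C2*exp(3*t)*sin(3*t).
For the particular solution try q_p = A0 + A1*t. Substituting and matching coefficients of each power of t gives A0 = 11/54, A1 = -1/18, so q_p = 11/54 - t/18.
General solution: q = 11/54 - t/18 + C1*cos(3*t)*exp(3*t) + C2*exp(3*t)*sin(3*t).
Apply the initial conditions: q(0) = 11/54 + C1 = 2 and q'(0) = -1/18 + 3*C1 + 3*C2 = 0. Solving gives C1 = 97/54, C2 = -16/9.

q = 11/54 - t/18 - 16*exp(3*t)*sin(3*t)/9 + 97*cos(3*t)*exp(3*t)/54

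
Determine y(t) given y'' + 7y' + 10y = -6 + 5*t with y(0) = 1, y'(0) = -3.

Characteristic equation r² + 7r + 10 = 0 factors as (r + 5)(r + 2) = 0, so r = -5, -2.
Hence y_h = C1*exp(-5*t) + C2*exp(-2*t).
For the particular solution try y_p = A0 + A1*t. Substituting and matching coefficients of each power of t gives A0 = -19/20, A1 = 1/2, so y_p = -19/20 + t/2.
General solution: y = -19/20 + t/2 + C1*exp(-5*t) + C2*exp(-2*t).
Apply the initial conditions: y(0) = -19/20 + C1 + C2 = 1 and y'(0) = 1/2 - 5*C1 - 2*C2 = -3. Solving gives C1 = -2/15, C2 = 25/12.

y = -19/20 + t/2 - 2*exp(-5*t)/15 + 25*exp(-2*t)/12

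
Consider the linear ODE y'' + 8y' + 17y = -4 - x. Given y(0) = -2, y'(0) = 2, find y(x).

y = -60/289 - x/17 - 1477*exp(-4*x)*sin(x)/289 - 518*cos(x)*exp(-4*x)/289

Characteristic equation r² + 8r + 17 = 0 has discriminant (8)² - 4·(17) = -4 < 0, so r = -4 ± i.
Hence y_h = C1*cos(x)*exp(-4*x) + C2*exp(-4*x)*sin(x).
For the particular solution try y_p = A0 + A1*x. Substituting and matching coefficients of each power of x gives A0 = -60/289, A1 = -1/17, so y_p = -60/289 - x/17.
General solution: y = -60/289 - x/17 + C1*cos(x)*exp(-4*x) + C2*exp(-4*x)*sin(x).
Apply the initial conditions: y(0) = -60/289 + C1 = -2 and y'(0) = -1/17 + C2 - 4*C1 = 2. Solving gives C1 = -518/289, C2 = -1477/289.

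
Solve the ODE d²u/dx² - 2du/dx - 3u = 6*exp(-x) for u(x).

u = C1*exp(3*x) + C2*exp(-x) - 3*x*exp(-x)/2

Characteristic equation r² - 2r - 3 = 0 factors as (r - 3)(r + 1) = 0, so r = 3, -1.
Hence u_h = C1*exp(3*x) + C2*exp(-x).
Since exp(-x) solves the homogeneous equation (r = -1 is a root of multiplicity 1), multiply the trial by x. Try u_p = A*x*exp(-x). Substituting into the equation and dividing by exp(-x) gives A = -3/2, so u_p = -3*x*exp(-x)/2.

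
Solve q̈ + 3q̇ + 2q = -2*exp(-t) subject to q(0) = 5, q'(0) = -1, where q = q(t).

Characteristic equation r² + 3r + 2 = 0 factors as (r + 2)(r + 1) = 0, so r = -2, -1.
Hence q_h = C1*exp(-2*t) + C2*exp(-t).
Since exp(-t) solves the homogeneous equation (r = -1 is a root of multiplicity 1), multiply the trial by t. Try q_p = A*t*exp(-t). Substituting into the equation and dividing by exp(-t) gives A = -2, so q_p = -2*t*exp(-t).
General solution: q = C1*exp(-2*t) + C2*exp(-t) - 2*t*exp(-t).
Apply the initial conditions: q(0) = C1 + C2 = 5 and q'(0) = -2 - C2 - 2*C1 = -1. Solving gives C1 = -6, C2 = 11.

q = -6*exp(-2*t) + 11*exp(-t) - 2*t*exp(-t)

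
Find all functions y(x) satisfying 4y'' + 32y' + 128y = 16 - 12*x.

y = 19/128 - 3*x/32 + C1*cos(4*x)*exp(-4*x) + C2*exp(-4*x)*sin(4*x)

Divide through by 4: y'' + 8y' + 32y = 4 - 3*x.
Characteristic equation r² + 8r + 32 = 0 has discriminant (8)² - 4·(32) = -64 < 0, so r = -4 ± 4i.
Hence y_h = C1*cos(4*x)*exp(-4*x) + C2*exp(-4*x)*sin(4*x).
For the particular solution try y_p = A0 + A1*x. Substituting and matching coefficients of each power of x gives A0 = 19/128, A1 = -3/32, so y_p = 19/128 - 3*x/32.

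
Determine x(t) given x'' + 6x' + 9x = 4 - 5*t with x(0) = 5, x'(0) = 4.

x = 22/27 - 5*t/9 + 113*exp(-3*t)/27 + 154*t*exp(-3*t)/9

Characteristic equation r² + 6r + 9 = 0 has discriminant (6)² - 4·(9) = 0, so r = -3 is a repeated root.
Hence x_h = (C1 + C2*t)*exp(-3*t).
For the particular solution try x_p = A0 + A1*t. Substituting and matching coefficients of each power of t gives A0 = 22/27, A1 = -5/9, so x_p = 22/27 - 5*t/9.
General solution: x = 22/27 - 5*t/9 + C1*exp(-3*t) + C2*t*exp(-3*t).
Apply the initial conditions: x(0) = 22/27 + C1 = 5 and x'(0) = -5/9 + C2 - 3*C1 = 4. Solving gives C1 = 113/27, C2 = 154/9.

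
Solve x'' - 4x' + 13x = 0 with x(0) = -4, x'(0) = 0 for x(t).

x = -4*cos(3*t)*exp(2*t) + 8*exp(2*t)*sin(3*t)/3

Characteristic equation r² - 4r + 13 = 0 has discriminant (-4)² - 4·(13) = -36 < 0, so r = 2 ± 3i.
Hence x_h = C1*cos(3*t)*exp(2*t) + C2*exp(2*t)*sin(3*t).
Apply the initial conditions: x(0) = C1 = -4 and x'(0) = 2*C1 + 3*C2 = 0. Solving gives C1 = -4, C2 = 8/3.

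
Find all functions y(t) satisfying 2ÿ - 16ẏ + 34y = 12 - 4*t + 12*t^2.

y = 2026/4913 + 6*t**2/17 + 62*t/289 + C1*cos(t)*exp(4*t) + C2*exp(4*t)*sin(t)

Divide through by 2: y'' - 8y' + 17y = 6 - 2*t + 6*t^2.
Characteristic equation r² - 8r + 17 = 0 has discriminant (-8)² - 4·(17) = -4 < 0, so r = 4 ± i.
Hence y_h = C1*cos(t)*exp(4*t) + C2*exp(4*t)*sin(t).
For the particular solution try y_p = A0 + A1*t + A2*t^2. Substituting and matching coefficients of each power of t gives A0 = 2026/4913, A1 = 62/289, A2 = 6/17, so y_p = 2026/4913 + 6*t^2/17 + 62*t/289.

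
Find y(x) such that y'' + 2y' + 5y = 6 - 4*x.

Characteristic equation r² + 2r + 5 = 0 has discriminant (2)² - 4·(5) = -16 < 0, so r = -1 ± 2i.
Hence y_h = C1*cos(2*x)*exp(-x) + C2*exp(-x)*sin(2*x).
For the particular solution try y_p = A0 + A1*x. Substituting and matching coefficients of each power of x gives A0 = 38/25, A1 = -4/5, so y_p = 38/25 - 4*x/5.

y = 38/25 - 4*x/5 + C1*cos(2*x)*exp(-x) + C2*exp(-x)*sin(2*x)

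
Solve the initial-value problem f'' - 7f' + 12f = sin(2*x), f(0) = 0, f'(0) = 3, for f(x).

Characteristic equation r² - 7r + 12 = 0 factors as (r - 4)(r - 3) = 0, so r = 4, 3.
Hence f_h = C1*exp(4*x) + C2*exp(3*x).
Try f_p = A*cos(2*x) + B*sin(2*x). Substituting and equating the coefficients of cos(2x) and sin(2x) gives A = 7/130, B = 2/65, so f_p = 2*sin(2*x)/65 + 7*cos(2*x)/130.
General solution: f = 2*sin(2*x)/65 + 7*cos(2*x)/130 + C1*exp(4*x) + C2*exp(3*x).
Apply the initial conditions: f(0) = 7/130 + C1 + C2 = 0 and f'(0) = 4/65 + 3*C2 + 4*C1 = 3. Solving gives C1 = 31/10, C2 = -41/13.

f = -41*exp(3*x)/13 + 2*sin(2*x)/65 + 7*cos(2*x)/130 + 31*exp(4*x)/10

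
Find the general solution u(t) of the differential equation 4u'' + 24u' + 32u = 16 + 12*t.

Divide through by 4: u'' + 6u' + 8u = 4 + 3*t.
Characteristic equation r² + 6r + 8 = 0 factors as (r + 2)(r + 4) = 0, so r = -2, -4.
Hence u_h = C1*exp(-2*t) + C2*exp(-4*t).
For the particular solution try u_p = A0 + A1*t. Substituting and matching coefficients of each power of t gives A0 = 7/32, A1 = 3/8, so u_p = 7/32 + 3*t/8.

u = 7/32 + 3*t/8 + C1*exp(-2*t) + C2*exp(-4*t)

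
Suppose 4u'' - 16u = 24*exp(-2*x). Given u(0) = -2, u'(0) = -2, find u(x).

Divide through by 4: u'' - 4u = 6*exp(-2*x).
Characteristic equation r² - 4 = 0 factors as (r - 2)(r + 2) = 0, so r = 2, -2.
Hence u_h = C1*exp(2*x) + C2*exp(-2*x).
Since exp(-2*x) solves the homogeneous equation (r = -2 is a root of multiplicity 1), multiply the trial by x. Try u_p = A*x*exp(-2*x). Substituting into the equation and dividing by exp(-2*x) gives A = -3/2, so u_p = -3*x*exp(-2*x)/2.
General solution: u = C1*exp(2*x) + C2*exp(-2*x) - 3*x*exp(-2*x)/2.
Apply the initial conditions: u(0) = C1 + C2 = -2 and u'(0) = -3/2 - 2*C2 + 2*C1 = -2. Solving gives C1 = -9/8, C2 = -7/8.

u = -9*exp(2*x)/8 - 7*exp(-2*x)/8 - 3*x*exp(-2*x)/2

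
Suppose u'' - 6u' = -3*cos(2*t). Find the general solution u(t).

u = C2 + 3*cos(2*t)/40 + 9*sin(2*t)/40 + C1*exp(6*t)

Characteristic equation r² - 6r = 0 factors as (r - 6)r = 0, so r = 6, 0.
Hence u_h = C1*exp(6*t) + C2.
Try u_p = A*cos(2*t) + B*sin(2*t). Substituting and equating the coefficients of cos(2t) and sin(2t) gives A = 3/40, B = 9/40, so u_p = 3*cos(2*t)/40 + 9*sin(2*t)/40.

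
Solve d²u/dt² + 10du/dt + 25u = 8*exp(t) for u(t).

Characteristic equation r² + 10r + 25 = 0 has discriminant (10)² - 4·(25) = 0, so r = -5 is a repeated root.
Hence u_h = (C1 + C2*t)*exp(-5*t).
Try u_p = A*exp(t). Substituting into the equation and dividing by exp(t) gives A = 2/9, so u_p = 2*exp(t)/9.

u = 2*exp(t)/9 + C1*exp(-5*t) + C2*t*exp(-5*t)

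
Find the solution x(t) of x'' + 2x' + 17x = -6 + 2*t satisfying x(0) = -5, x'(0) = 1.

Characteristic equation r² + 2r + 17 = 0 has discriminant (2)² - 4·(17) = -64 < 0, so r = -1 ± 4i.
Hence x_h = C1*cos(4*t)*exp(-t) + C2*exp(-t)*sin(4*t).
For the particular solution try x_p = A0 + A1*t. Substituting and matching coefficients of each power of t gives A0 = -106/289, A1 = 2/17, so x_p = -106/289 + 2*t/17.
General solution: x = -106/289 + 2*t/17 + C1*cos(4*t)*exp(-t) + C2*exp(-t)*sin(4*t).
Apply the initial conditions: x(0) = -106/289 + C1 = -5 and x'(0) = 2/17 - C1 + 4*C2 = 1. Solving gives C1 = -1339/289, C2 = -271/289.

x = -106/289 + 2*t/17 - 1339*cos(4*t)*exp(-t)/289 - 271*exp(-t)*sin(4*t)/289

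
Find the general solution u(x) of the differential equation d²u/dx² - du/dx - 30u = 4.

u = -2/15 + C1*exp(-5*x) + C2*exp(6*x)

Characteristic equation r² - r - 30 = 0 factors as (r + 5)(r - 6) = 0, so r = -5, 6.
Hence u_h = C1*exp(-5*x) + C2*exp(6*x).
For the particular solution try u_p = A0. Substituting and matching coefficients of each power of x gives A0 = -2/15, so u_p = -2/15.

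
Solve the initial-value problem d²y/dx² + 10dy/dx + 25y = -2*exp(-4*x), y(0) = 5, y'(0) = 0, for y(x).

y = -2*exp(-4*x) + 7*exp(-5*x) + 27*x*exp(-5*x)

Characteristic equation r² + 10r + 25 = 0 has discriminant (10)² - 4·(25) = 0, so r = -5 is a repeated root.
Hence y_h = (C1 + C2*x)*exp(-5*x).
Try y_p = A*exp(-4*x). Substituting into the equation and dividing by exp(-4*x) gives A = -2, so y_p = -2*exp(-4*x).
General solution: y = -2*exp(-4*x) + C1*exp(-5*x) + C2*x*exp(-5*x).
Apply the initial conditions: y(0) = -2 + C1 = 5 and y'(0) = 8 + C2 - 5*C1 = 0. Solving gives C1 = 7, C2 = 27.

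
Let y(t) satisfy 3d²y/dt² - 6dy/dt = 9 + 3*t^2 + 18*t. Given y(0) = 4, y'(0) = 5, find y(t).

y = -1/8 - 13*t/4 - 7*t**2/4 - t**3/6 + 33*exp(2*t)/8

Divide through by 3: y'' - 2y' = 3 + t^2 + 6*t.
Characteristic equation r² - 2r = 0 factors as (r - 2)r = 0, so r = 2, 0.
Hence y_h = C1*exp(2*t) + C2.
Since 0 is a characteristic root (multiplicity 1), multiply the polynomial trial by t: try y_p = t*(A0 + A1*t + A2*t^2). Substituting and matching coefficients of each power of t gives A0 = -13/4, A1 = -7/4, A2 = -1/6, so y_p = -13*t/4 - 7*t^2/4 - t^3/6.
General solution: y = C2 - 13*t/4 - 7*t^2/4 - t^3/6 + C1*exp(2*t).
Apply the initial conditions: y(0) = C1 + C2 = 4 and y'(0) = -13/4 + 2*C1 = 5. Solving gives C1 = 33/8, C2 = -1/8.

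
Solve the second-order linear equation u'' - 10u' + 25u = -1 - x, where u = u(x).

u = -7/125 - x/25 + C1*exp(5*x) + C2*x*exp(5*x)

Characteristic equation r² - 10r + 25 = 0 has discriminant (-10)² - 4·(25) = 0, so r = 5 is a repeated root.
Hence u_h = (C1 + C2*x)*exp(5*x).
For the particular solution try u_p = A0 + A1*x. Substituting and matching coefficients of each power of x gives A0 = -7/125, A1 = -1/25, so u_p = -7/125 - x/25.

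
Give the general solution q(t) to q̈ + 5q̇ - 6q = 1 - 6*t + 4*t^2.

Characteristic equation r² + 5r - 6 = 0 factors as (r - 1)(r + 6) = 0, so r = 1, -6.
Hence q_h = C1*exp(t) + C2*exp(-6*t).
For the particular solution try q_p = A0 + A1*t + A2*t^2. Substituting and matching coefficients of each power of t gives A0 = -13/27, A1 = -1/9, A2 = -2/3, so q_p = -13/27 - 2*t^2/3 - t/9.

q = -13/27 - 2*t**2/3 - t/9 + C1*exp(t) + C2*exp(-6*t)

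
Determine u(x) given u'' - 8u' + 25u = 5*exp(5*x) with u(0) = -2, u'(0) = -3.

Characteristic equation r² - 8r + 25 = 0 has discriminant (-8)² - 4·(25) = -36 < 0, so r = 4 ± 3i.
Hence u_h = C1*cos(3*x)*exp(4*x) + C2*exp(4*x)*sin(3*x).
Try u_p = A*exp(5*x). Substituting into the equation and dividing by exp(5*x) gives A = 1/2, so u_p = exp(5*x)/2.
General solution: u = exp(5*x)/2 + C1*cos(3*x)*exp(4*x) + C2*exp(4*x)*sin(3*x).
Apply the initial conditions: u(0) = 1/2 + C1 = -2 and u'(0) = 5/2 + 3*C2 + 4*C1 = -3. Solving gives C1 = -5/2, C2 = 3/2.

u = exp(5*x)/2 - 5*cos(3*x)*exp(4*x)/2 + 3*exp(4*x)*sin(3*x)/2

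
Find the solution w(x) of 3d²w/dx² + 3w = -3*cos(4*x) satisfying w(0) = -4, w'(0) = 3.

w = 3*sin(x) - 61*cos(x)/15 + cos(4*x)/15

Divide through by 3: w'' + w = -cos(4*x).
Characteristic equation r² + 1 = 0 has discriminant (0)² - 4·(1) = -4 < 0, so r = ± i.
Hence w_h = C1*cos(x) + C2*sin(x).
Try w_p = A*cos(4*x) + B*sin(4*x). Substituting and equating the coefficients of cos(4x) and sin(4x) gives A = 1/15, B = 0, so w_p = cos(4*x)/15.
General solution: w = cos(4*x)/15 + C1*cos(x) + C2*sin(x).
Apply the initial conditions: w(0) = 1/15 + C1 = -4 and w'(0) = C2 = 3. Solving gives C1 = -61/15, C2 = 3.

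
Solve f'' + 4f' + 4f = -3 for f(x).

Characteristic equation r² + 4r + 4 = 0 has discriminant (4)² - 4·(4) = 0, so r = -2 is a repeated root.
Hence f_h = (C1 + C2*x)*exp(-2*x).
For the particular solution try f_p = A0. Substituting and matching coefficients of each power of x gives A0 = -3/4, so f_p = -3/4.

f = -3/4 + C1*exp(-2*x) + C2*x*exp(-2*x)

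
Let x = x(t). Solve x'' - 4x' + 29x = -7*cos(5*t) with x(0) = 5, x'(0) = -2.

Characteristic equation r² - 4r + 29 = 0 has discriminant (-4)² - 4·(29) = -100 < 0, so r = 2 ± 5i.
Hence x_h = C1*cos(5*t)*exp(2*t) + C2*exp(2*t)*sin(5*t).
Try x_p = A*cos(5*t) + B*sin(5*t). Substituting and equating the coefficients of cos(5t) and sin(5t) gives A = -7/104, B = 35/104, so x_p = -7*cos(5*t)/104 + 35*sin(5*t)/104.
General solution: x = -7*cos(5*t)/104 + 35*sin(5*t)/104 + C1*cos(5*t)*exp(2*t) + C2*exp(2*t)*sin(5*t).
Apply the initial conditions: x(0) = -7/104 + C1 = 5 and x'(0) = 175/104 + 2*C1 + 5*C2 = -2. Solving gives C1 = 527/104, C2 = -1437/520.

x = -7*cos(5*t)/104 + 35*sin(5*t)/104 - 1437*exp(2*t)*sin(5*t)/520 + 527*cos(5*t)*exp(2*t)/104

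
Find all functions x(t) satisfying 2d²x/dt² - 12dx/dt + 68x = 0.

Divide through by 2: x'' - 6x' + 34x = 0.
Characteristic equation r² - 6r + 34 = 0 has discriminant (-6)² - 4·(34) = -100 < 0, so r = 3 ± 5i.
Hence x_h = C1*cos(5*t)*exp(3*t) + C2*exp(3*t)*sin(5*t).

x = C1*cos(5*t)*exp(3*t) + C2*exp(3*t)*sin(5*t)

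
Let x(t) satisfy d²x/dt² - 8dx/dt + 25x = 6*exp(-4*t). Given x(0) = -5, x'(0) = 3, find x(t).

x = 6*exp(-4*t)/73 - 371*cos(3*t)*exp(4*t)/73 + 1727*exp(4*t)*sin(3*t)/219

Characteristic equation r² - 8r + 25 = 0 has discriminant (-8)² - 4·(25) = -36 < 0, so r = 4 ± 3i.
Hence x_h = C1*cos(3*t)*exp(4*t) + C2*exp(4*t)*sin(3*t).
Try x_p = A*exp(-4*t). Substituting into the equation and dividing by exp(-4*t) gives A = 6/73, so x_p = 6*exp(-4*t)/73.
General solution: x = 6*exp(-4*t)/73 + C1*cos(3*t)*exp(4*t) + C2*exp(4*t)*sin(3*t).
Apply the initial conditions: x(0) = 6/73 + C1 = -5 and x'(0) = -24/73 + 3*C2 + 4*C1 = 3. Solving gives C1 = -371/73, C2 = 1727/219.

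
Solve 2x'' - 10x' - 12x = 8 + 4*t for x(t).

Divide through by 2: x'' - 5x' - 6x = 4 + 2*t.
Characteristic equation r² - 5r - 6 = 0 factors as (r + 1)(r - 6) = 0, so r = -1, 6.
Hence x_h = C1*exp(-t) + C2*exp(6*t).
For the particular solution try x_p = A0 + A1*t. Substituting and matching coefficients of each power of t gives A0 = -7/18, A1 = -1/3, so x_p = -7/18 - t/3.

x = -7/18 - t/3 + C1*exp(-t) + C2*exp(6*t)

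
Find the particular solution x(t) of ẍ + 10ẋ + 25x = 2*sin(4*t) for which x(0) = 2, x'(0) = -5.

x = -80*cos(4*t)/1681 + 18*sin(4*t)/1681 + 3442*exp(-5*t)/1681 + 213*t*exp(-5*t)/41

Characteristic equation r² + 10r + 25 = 0 has discriminant (10)² - 4·(25) = 0, so r = -5 is a repeated root.
Hence x_h = (C1 + C2*t)*exp(-5*t).
Try x_p = A*cos(4*t) + B*sin(4*t). Substituting and equating the coefficients of cos(4t) and sin(4t) gives A = -80/1681, B = 18/1681, so x_p = -80*cos(4*t)/1681 + 18*sin(4*t)/1681.
General solution: x = -80*cos(4*t)/1681 + 18*sin(4*t)/1681 + C1*exp(-5*t) + C2*t*exp(-5*t).
Apply the initial conditions: x(0) = -80/1681 + C1 = 2 and x'(0) = 72/1681 + C2 - 5*C1 = -5. Solving gives C1 = 3442/1681, C2 = 213/41.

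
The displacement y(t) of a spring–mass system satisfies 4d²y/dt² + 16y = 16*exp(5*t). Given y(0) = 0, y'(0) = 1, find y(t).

y = -4*cos(2*t)/29 + 4*exp(5*t)/29 + 9*sin(2*t)/58

Divide through by 4: y'' + 4y = 4*exp(5*t).
Characteristic equation r² + 4 = 0 has discriminant (0)² - 4·(4) = -16 < 0, so r = ± 2i.
Hence y_h = C1*cos(2*t) + C2*sin(2*t).
Try y_p = A*exp(5*t). Substituting into the equation and dividing by exp(5*t) gives A = 4/29, so y_p = 4*exp(5*t)/29.
General solution: y = 4*exp(5*t)/29 + C1*cos(2*t) + C2*sin(2*t).
Apply the initial conditions: y(0) = 4/29 + C1 = 0 and y'(0) = 20/29 + 2*C2 = 1. Solving gives C1 = -4/29, C2 = 9/58.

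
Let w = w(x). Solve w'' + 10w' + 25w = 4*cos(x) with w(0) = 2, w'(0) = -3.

w = 10*sin(x)/169 + 24*cos(x)/169 + 314*exp(-5*x)/169 + 81*x*exp(-5*x)/13

Characteristic equation r² + 10r + 25 = 0 has discriminant (10)² - 4·(25) = 0, so r = -5 is a repeated root.
Hence w_h = (C1 + C2*x)*exp(-5*x).
Try w_p = A*cos(x) + B*sin(x). Substituting and equating the coefficients of cos(x) and sin(x) gives A = 24/169, B = 10/169, so w_p = 10*sin(x)/169 + 24*cos(x)/169.
General solution: w = 10*sin(x)/169 + 24*cos(x)/169 + C1*exp(-5*x) + C2*x*exp(-5*x).
Apply the initial conditions: w(0) = 24/169 + C1 = 2 and w'(0) = 10/169 + C2 - 5*C1 = -3. Solving gives C1 = 314/169, C2 = 81/13.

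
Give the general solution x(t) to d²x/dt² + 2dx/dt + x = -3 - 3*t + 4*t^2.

Characteristic equation r² + 2r + 1 = 0 has discriminant (2)² - 4·(1) = 0, so r = -1 is a repeated root.
Hence x_h = (C1 + C2*t)*exp(-t).
For the particular solution try x_p = A0 + A1*t + A2*t^2. Substituting and matching coefficients of each power of t gives A0 = 27, A1 = -19, A2 = 4, so x_p = 27 - 19*t + 4*t^2.

x = 27 - 19*t + 4*t**2 + C1*exp(-t) + C2*t*exp(-t)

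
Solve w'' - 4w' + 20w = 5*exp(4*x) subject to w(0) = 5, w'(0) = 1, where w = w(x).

w = exp(4*x)/4 - 19*exp(2*x)*sin(4*x)/8 + 19*cos(4*x)*exp(2*x)/4

Characteristic equation r² - 4r + 20 = 0 has discriminant (-4)² - 4·(20) = -64 < 0, so r = 2 ± 4i.
Hence w_h = C1*cos(4*x)*exp(2*x) + C2*exp(2*x)*sin(4*x).
Try w_p = A*exp(4*x). Substituting into the equation and dividing by exp(4*x) gives A = 1/4, so w_p = exp(4*x)/4.
General solution: w = exp(4*x)/4 + C1*cos(4*x)*exp(2*x) + C2*exp(2*x)*sin(4*x).
Apply the initial conditions: w(0) = 1/4 + C1 = 5 and w'(0) = 1 + 2*C1 + 4*C2 = 1. Solving gives C1 = 19/4, C2 = -19/8.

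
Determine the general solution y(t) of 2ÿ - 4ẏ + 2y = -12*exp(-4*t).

y = -6*exp(-4*t)/25 + C1*exp(t) + C2*t*exp(t)

Divide through by 2: y'' - 2y' + y = -6*exp(-4*t).
Characteristic equation r² - 2r + 1 = 0 has discriminant (-2)² - 4·(1) = 0, so r = 1 is a repeated root.
Hence y_h = (C1 + C2*t)*exp(t).
Try y_p = A*exp(-4*t). Substituting into the equation and dividing by exp(-4*t) gives A = -6/25, so y_p = -6*exp(-4*t)/25.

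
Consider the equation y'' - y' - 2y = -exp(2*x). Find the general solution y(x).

Characteristic equation r² - r - 2 = 0 factors as (r - 2)(r + 1) = 0, so r = 2, -1.
Hence y_h = C1*exp(2*x) + C2*exp(-x).
Since exp(2*x) solves the homogeneous equation (r = 2 is a root of multiplicity 1), multiply the trial by x. Try y_p = A*x*exp(2*x). Substituting into the equation and dividing by exp(2*x) gives A = -1/3, so y_p = -x*exp(2*x)/3.

y = C1*exp(2*x) + C2*exp(-x) - x*exp(2*x)/3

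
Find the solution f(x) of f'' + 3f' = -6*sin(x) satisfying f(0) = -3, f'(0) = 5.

f = -10/3 - 22*exp(-3*x)/15 + 3*sin(x)/5 + 9*cos(x)/5

Characteristic equation r² + 3r = 0 factors as (r + 3)r = 0, so r = -3, 0.
Hence f_h = C1*exp(-3*x) + C2.
Try f_p = A*cos(x) + B*sin(x). Substituting and equating the coefficients of cos(x) and sin(x) gives A = 9/5, B = 3/5, so f_p = 3*sin(x)/5 + 9*cos(x)/5.
General solution: f = C2 + 3*sin(x)/5 + 9*cos(x)/5 + C1*exp(-3*x).
Apply the initial conditions: f(0) = 9/5 + C1 + C2 = -3 and f'(0) = 3/5 - 3*C1 = 5. Solving gives C1 = -22/15, C2 = -10/3.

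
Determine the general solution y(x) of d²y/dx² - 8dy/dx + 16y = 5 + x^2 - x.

y = 39/128 + x**2/16 + C1*exp(4*x) + C2*x*exp(4*x)

Characteristic equation r² - 8r + 16 = 0 has discriminant (-8)² - 4·(16) = 0, so r = 4 is a repeated root.
Hence y_h = (C1 + C2*x)*exp(4*x).
For the particular solution try y_p = A0 + A1*x + A2*x^2. Substituting and matching coefficients of each power of x gives A0 = 39/128, A1 = 0, A2 = 1/16, so y_p = 39/128 + x^2/16.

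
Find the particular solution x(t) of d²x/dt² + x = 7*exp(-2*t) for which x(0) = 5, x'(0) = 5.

x = 7*exp(-2*t)/5 + 18*cos(t)/5 + 39*sin(t)/5

Characteristic equation r² + 1 = 0 has discriminant (0)² - 4·(1) = -4 < 0, so r = ± i.
Hence x_h = C1*cos(t) + C2*sin(t).
Try x_p = A*exp(-2*t). Substituting into the equation and dividing by exp(-2*t) gives A = 7/5, so x_p = 7*exp(-2*t)/5.
General solution: x = 7*exp(-2*t)/5 + C1*cos(t) + C2*sin(t).
Apply the initial conditions: x(0) = 7/5 + C1 = 5 and x'(0) = -14/5 + C2 = 5. Solving gives C1 = 18/5, C2 = 39/5.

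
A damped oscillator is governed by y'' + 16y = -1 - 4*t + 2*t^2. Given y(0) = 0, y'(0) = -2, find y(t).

Characteristic equation r² + 16 = 0 has discriminant (0)² - 4·(16) = -64 < 0, so r = ± 4i.
Hence y_h = C1*cos(4*t) + C2*sin(4*t).
For the particular solution try y_p = A0 + A1*t + A2*t^2. Substituting and matching coefficients of each power of t gives A0 = -5/64, A1 = -1/4, A2 = 1/8, so y_p = -5/64 - t/4 + t^2/8.
General solution: y = -5/64 - t/4 + t^2/8 + C1*cos(4*t) + C2*sin(4*t).
Apply the initial conditions: y(0) = -5/64 + C1 = 0 and y'(0) = -1/4 + 4*C2 = -2. Solving gives C1 = 5/64, C2 = -7/16.

y = -5/64 - 7*sin(4*t)/16 - t/4 + t**2/8 + 5*cos(4*t)/64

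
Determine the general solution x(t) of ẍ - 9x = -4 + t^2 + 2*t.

x = 34/81 - 2*t/9 - t**2/9 + C1*exp(3*t) + C2*exp(-3*t)

Characteristic equation r² - 9 = 0 factors as (r - 3)(r + 3) = 0, so r = 3, -3.
Hence x_h = C1*exp(3*t) + C2*exp(-3*t).
For the particular solution try x_p = A0 + A1*t + A2*t^2. Substituting and matching coefficients of each power of t gives A0 = 34/81, A1 = -2/9, A2 = -1/9, so x_p = 34/81 - 2*t/9 - t^2/9.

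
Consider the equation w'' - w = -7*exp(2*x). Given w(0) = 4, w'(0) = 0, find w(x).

Characteristic equation r² - 1 = 0 factors as (r + 1)(r - 1) = 0, so r = -1, 1.
Hence w_h = C1*exp(-x) + C2*exp(x).
Try w_p = A*exp(2*x). Substituting into the equation and dividing by exp(2*x) gives A = -7/3, so w_p = -7*exp(2*x)/3.
General solution: w = -7*exp(2*x)/3 + C1*exp(-x) + C2*exp(x).
Apply the initial conditions: w(0) = -7/3 + C1 + C2 = 4 and w'(0) = -14/3 + C2 - C1 = 0. Solving gives C1 = 5/6, C2 = 11/2.

w = -7*exp(2*x)/3 + 5*exp(-x)/6 + 11*exp(x)/2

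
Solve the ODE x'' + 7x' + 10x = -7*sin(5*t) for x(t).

x = 21*sin(5*t)/290 + 49*cos(5*t)/290 + C1*exp(-5*t) + C2*exp(-2*t)

Characteristic equation r² + 7r + 10 = 0 factors as (r + 5)(r + 2) = 0, so r = -5, -2.
Hence x_h = C1*exp(-5*t) + C2*exp(-2*t).
Try x_p = A*cos(5*t) + B*sin(5*t). Substituting and equating the coefficients of cos(5t) and sin(5t) gives A = 49/290, B = 21/290, so x_p = 21*sin(5*t)/290 + 49*cos(5*t)/290.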